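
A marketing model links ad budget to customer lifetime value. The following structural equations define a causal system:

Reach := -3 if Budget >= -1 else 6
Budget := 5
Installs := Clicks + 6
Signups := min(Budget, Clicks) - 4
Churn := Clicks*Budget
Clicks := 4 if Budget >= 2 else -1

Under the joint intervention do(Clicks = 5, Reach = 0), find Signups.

Setting Clicks = 5, Reach = 0 by intervention discards those variables' equations.
Signups = min(Budget, Clicks) - 4  [with Budget=5, Clicks=5]  = 1

1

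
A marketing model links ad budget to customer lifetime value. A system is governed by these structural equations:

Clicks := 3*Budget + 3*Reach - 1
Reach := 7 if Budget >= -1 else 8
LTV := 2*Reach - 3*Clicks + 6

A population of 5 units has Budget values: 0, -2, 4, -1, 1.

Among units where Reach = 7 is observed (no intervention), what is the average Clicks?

Observing Reach=7 restricts to units where Reach's equation naturally yields 7: Budget ∈ {0, 4, -1, 1}. In that subpopulation Clicks = 20, 32, 17, 23, mean 23.

23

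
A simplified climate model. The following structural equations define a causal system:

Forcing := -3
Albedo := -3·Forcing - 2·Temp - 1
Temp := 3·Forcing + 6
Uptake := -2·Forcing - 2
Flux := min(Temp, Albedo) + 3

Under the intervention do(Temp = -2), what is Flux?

1

Under do(Temp=-2), the mechanism Temp := 3·Forcing + 6 is discarded; Temp is fixed at -2.
Albedo = -3·Forcing - 2·Temp - 1  [with Forcing=-3, Temp=-2]  = 12
Flux = min(Temp, Albedo) + 3  [with Temp=-2, Albedo=12]  = 1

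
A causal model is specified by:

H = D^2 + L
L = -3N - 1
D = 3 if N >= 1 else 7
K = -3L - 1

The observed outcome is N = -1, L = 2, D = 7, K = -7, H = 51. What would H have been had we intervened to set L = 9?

do(L=9) replaces the equation L = -3N - 1 with the constant L = 9.
D = 3 if N >= 1 else 7  [with N=-1]  = 7
H = D^2 + L  [with D=7, L=9]  = 58

58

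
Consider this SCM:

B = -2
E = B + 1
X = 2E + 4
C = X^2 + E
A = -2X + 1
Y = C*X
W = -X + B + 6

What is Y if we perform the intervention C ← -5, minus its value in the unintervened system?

-16

Under do(C=-5), the mechanism C = X^2 + E is discarded; C is fixed at -5.
E = B + 1  [with B=-2]  = -1
X = 2E + 4  [with E=-1]  = 2
Y = C*X  [with C=-5, X=2]  = -10
Without intervention: E = B + 1  [with B=-2]  = -1; X = 2E + 4  [with E=-1]  = 2; C = X^2 + E  [with X=2, E=-1]  = 3; Y = C*X  [with C=3, X=2]  = 6.
Change = -10 − 6 = -16.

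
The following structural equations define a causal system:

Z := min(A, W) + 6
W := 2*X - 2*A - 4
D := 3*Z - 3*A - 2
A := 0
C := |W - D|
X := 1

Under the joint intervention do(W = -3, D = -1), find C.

Setting W = -3, D = -1 by intervention discards those variables' equations.
C = |W - D|  [with W=-3, D=-1]  = 2

2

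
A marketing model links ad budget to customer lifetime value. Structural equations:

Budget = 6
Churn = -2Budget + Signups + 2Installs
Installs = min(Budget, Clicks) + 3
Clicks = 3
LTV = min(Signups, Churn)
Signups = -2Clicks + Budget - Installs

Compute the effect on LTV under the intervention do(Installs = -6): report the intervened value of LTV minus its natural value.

The intervention breaks the incoming arrows to Installs: Installs = min(Budget, Clicks) + 3 no longer applies, and Installs = -6.
Signups = -2Clicks + Budget - Installs  [with Clicks=3, Budget=6, Installs=-6]  = 6
Churn = -2Budget + Signups + 2Installs  [with Budget=6, Signups=6, Installs=-6]  = -18
LTV = min(Signups, Churn)  [with Signups=6, Churn=-18]  = -18
Without intervention: Installs = min(Budget, Clicks) + 3  [with Budget=6, Clicks=3]  = 6; Signups = -2Clicks + Budget - Installs  [with Clicks=3, Budget=6, Installs=6]  = -6; Churn = -2Budget + Signups + 2Installs  [with Budget=6, Signups=-6, Installs=6]  = -6; LTV = min(Signups, Churn)  [with Signups=-6, Churn=-6]  = -6.
Change = -18 − (-6) = -12.

-12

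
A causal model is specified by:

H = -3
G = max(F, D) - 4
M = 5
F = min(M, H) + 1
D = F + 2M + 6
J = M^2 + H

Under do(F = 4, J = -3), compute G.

Setting F = 4, J = -3 by intervention discards those variables' equations.
D = F + 2M + 6  [with F=4, M=5]  = 20
G = max(F, D) - 4  [with F=4, D=20]  = 16

16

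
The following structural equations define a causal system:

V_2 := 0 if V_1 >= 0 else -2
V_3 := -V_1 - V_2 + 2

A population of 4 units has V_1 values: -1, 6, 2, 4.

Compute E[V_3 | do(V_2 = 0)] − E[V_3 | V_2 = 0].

1.25

Under do(V_2=0), V_2's equation is replaced by V_2=0 for every unit. Per-unit V_3: 3, -4, 0, -2. Mean = -0.75.
Conditioning on V_2=0 selects the 3 unit(s) with V_1 ∈ {6, 2, 4}. Their V_3 values: -4, 0, -2. Mean = -2.
Difference = -0.75 − (-2) = 1.25.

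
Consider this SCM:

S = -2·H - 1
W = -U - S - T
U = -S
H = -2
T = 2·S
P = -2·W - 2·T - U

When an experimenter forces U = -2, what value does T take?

Under do(U=-2), the mechanism U = -S is discarded; U is fixed at -2.
Since T is not a descendant of the intervened variable, it is unaffected.
S = -2·H - 1  [with H=-2]  = 3
T = 2·S  [with S=3]  = 6

6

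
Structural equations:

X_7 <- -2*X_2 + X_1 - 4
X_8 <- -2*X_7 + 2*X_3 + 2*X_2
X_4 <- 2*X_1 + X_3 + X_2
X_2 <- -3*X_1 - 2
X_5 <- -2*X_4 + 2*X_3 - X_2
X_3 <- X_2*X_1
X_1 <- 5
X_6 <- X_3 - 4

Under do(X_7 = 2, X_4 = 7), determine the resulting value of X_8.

The joint intervention fixes X_7 = 2, X_4 = 7, removing each variable's own equation.
X_2 = -3*X_1 - 2  [with X_1=5]  = -17
X_3 = X_2*X_1  [with X_2=-17, X_1=5]  = -85
X_8 = -2*X_7 + 2*X_3 + 2*X_2  [with X_7=2, X_3=-85, X_2=-17]  = -208

-208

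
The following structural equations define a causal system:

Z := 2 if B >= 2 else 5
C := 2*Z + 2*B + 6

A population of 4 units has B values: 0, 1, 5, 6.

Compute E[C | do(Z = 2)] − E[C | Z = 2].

do(Z=2) breaks Z's dependence on B. With Z=2 fixed, C across the units is 10, 12, 20, 22, mean 16.
Conditioning on Z=2 selects the 2 unit(s) with B ∈ {5, 6}. Their C values: 20, 22. Mean = 21.
Difference = 16 − 21 = -5.

-5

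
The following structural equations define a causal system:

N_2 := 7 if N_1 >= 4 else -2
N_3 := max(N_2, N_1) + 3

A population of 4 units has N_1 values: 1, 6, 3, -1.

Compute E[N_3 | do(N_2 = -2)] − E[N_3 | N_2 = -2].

1.25

Under do(N_2=-2), N_2's equation is replaced by N_2=-2 for every unit. Per-unit N_3: 4, 9, 6, 2. Mean = 5.25.
Observing N_2=-2 restricts to units where N_2's equation naturally yields -2: N_1 ∈ {1, 3, -1}. In that subpopulation N_3 = 4, 6, 2, mean 4.
Difference = 5.25 − 4 = 1.25.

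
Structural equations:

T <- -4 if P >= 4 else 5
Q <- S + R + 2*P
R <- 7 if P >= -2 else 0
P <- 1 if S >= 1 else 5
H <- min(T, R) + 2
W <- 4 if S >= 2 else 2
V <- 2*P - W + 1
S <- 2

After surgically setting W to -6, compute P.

Under do(W=-6), the mechanism W <- 4 if S >= 2 else 2 is discarded; W is fixed at -6.
P is not downstream of the intervention, so its value is determined by the original equations.
P = 1 if S >= 1 else 5  [with S=2]  = 1

1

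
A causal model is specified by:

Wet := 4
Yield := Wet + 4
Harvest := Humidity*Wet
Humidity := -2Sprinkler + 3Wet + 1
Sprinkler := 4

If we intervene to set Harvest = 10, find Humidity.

5

do(Harvest=10) replaces the equation Harvest := Humidity*Wet with the constant Harvest = 10.
Humidity is not downstream of the intervention, so its value is determined by the original equations.
Humidity = -2Sprinkler + 3Wet + 1  [with Sprinkler=4, Wet=4]  = 5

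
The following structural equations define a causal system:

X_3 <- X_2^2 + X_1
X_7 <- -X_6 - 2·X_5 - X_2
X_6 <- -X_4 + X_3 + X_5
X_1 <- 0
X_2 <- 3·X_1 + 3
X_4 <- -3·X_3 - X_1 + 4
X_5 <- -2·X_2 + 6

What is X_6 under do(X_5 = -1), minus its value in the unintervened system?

The intervention breaks the incoming arrows to X_5: X_5 <- -2·X_2 + 6 no longer applies, and X_5 = -1.
X_2 = 3·X_1 + 3  [with X_1=0]  = 3
X_3 = X_2^2 + X_1  [with X_2=3, X_1=0]  = 9
X_4 = -3·X_3 - X_1 + 4  [with X_3=9, X_1=0]  = -23
X_6 = -X_4 + X_3 + X_5  [with X_4=-23, X_3=9, X_5=-1]  = 31
Without intervention: X_2 = 3·X_1 + 3  [with X_1=0]  = 3; X_3 = X_2^2 + X_1  [with X_2=3, X_1=0]  = 9; X_4 = -3·X_3 - X_1 + 4  [with X_3=9, X_1=0]  = -23; X_5 = -2·X_2 + 6  [with X_2=3]  = 0; X_6 = -X_4 + X_3 + X_5  [with X_4=-23, X_3=9, X_5=0]  = 32.
Change = 31 − 32 = -1.

-1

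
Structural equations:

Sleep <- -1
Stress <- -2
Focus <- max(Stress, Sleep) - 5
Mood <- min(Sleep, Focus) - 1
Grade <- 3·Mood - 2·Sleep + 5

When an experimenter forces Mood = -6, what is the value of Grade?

Intervening sets Mood = -6 and removes its equation (Mood <- min(Sleep, Focus) - 1).
Grade = 3·Mood - 2·Sleep + 5  [with Mood=-6, Sleep=-1]  = -11

-11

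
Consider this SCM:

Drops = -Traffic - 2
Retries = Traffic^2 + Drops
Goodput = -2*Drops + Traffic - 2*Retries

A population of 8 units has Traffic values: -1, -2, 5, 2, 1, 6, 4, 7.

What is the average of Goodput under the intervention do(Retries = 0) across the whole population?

12.25

Every unit gets Retries=0 under the intervention. Goodput values become 1, -2, 19, 10, 7, 22, 16, 25; E[Goodput|do(Retries=0)] = 12.25.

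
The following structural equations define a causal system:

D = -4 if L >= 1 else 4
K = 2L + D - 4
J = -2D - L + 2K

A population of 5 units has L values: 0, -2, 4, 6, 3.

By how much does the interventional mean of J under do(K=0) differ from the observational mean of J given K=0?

1.4

Every unit gets K=0 under the intervention. J values become -8, -6, 4, 2, 5; E[J|do(K=0)] = -0.6.
Observing K=0 restricts to units where K's equation naturally yields 0: L ∈ {0, 4}. In that subpopulation J = -8, 4, mean -2.
Difference = -0.6 − (-2) = 1.4.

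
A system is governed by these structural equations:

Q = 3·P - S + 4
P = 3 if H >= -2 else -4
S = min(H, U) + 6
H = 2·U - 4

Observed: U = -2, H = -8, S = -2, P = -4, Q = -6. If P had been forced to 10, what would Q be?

36

Intervening sets P = 10 and removes its equation (P = 3 if H >= -2 else -4).
H = 2·U - 4  [with U=-2]  = -8
S = min(H, U) + 6  [with H=-8, U=-2]  = -2
Q = 3·P - S + 4  [with P=10, S=-2]  = 36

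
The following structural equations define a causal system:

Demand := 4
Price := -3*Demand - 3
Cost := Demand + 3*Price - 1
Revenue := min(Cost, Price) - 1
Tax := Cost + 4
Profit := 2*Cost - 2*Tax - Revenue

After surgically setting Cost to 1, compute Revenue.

-16

The intervention breaks the incoming arrows to Cost: Cost := Demand + 3*Price - 1 no longer applies, and Cost = 1.
Price = -3*Demand - 3  [with Demand=4]  = -15
Revenue = min(Cost, Price) - 1  [with Cost=1, Price=-15]  = -16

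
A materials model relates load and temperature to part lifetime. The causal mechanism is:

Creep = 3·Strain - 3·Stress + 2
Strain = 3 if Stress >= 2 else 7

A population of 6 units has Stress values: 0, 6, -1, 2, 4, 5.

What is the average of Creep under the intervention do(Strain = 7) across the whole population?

15

Under do(Strain=7), Strain's equation is replaced by Strain=7 for every unit. Per-unit Creep: 23, 5, 26, 17, 11, 8. Mean = 15.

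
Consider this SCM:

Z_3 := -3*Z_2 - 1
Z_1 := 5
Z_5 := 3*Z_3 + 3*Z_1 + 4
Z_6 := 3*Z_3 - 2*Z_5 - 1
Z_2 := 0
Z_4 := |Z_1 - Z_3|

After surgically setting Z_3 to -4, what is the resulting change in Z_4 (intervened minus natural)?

3

The intervention breaks the incoming arrows to Z_3: Z_3 := -3*Z_2 - 1 no longer applies, and Z_3 = -4.
Z_4 = |Z_1 - Z_3|  [with Z_1=5, Z_3=-4]  = 9
Without intervention: Z_3 = -3*Z_2 - 1  [with Z_2=0]  = -1; Z_4 = |Z_1 - Z_3|  [with Z_1=5, Z_3=-1]  = 6.
Change = 9 − 6 = 3.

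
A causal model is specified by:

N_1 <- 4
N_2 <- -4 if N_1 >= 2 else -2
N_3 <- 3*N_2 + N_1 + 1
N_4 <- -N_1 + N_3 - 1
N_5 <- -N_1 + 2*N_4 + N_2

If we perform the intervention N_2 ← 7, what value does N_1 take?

Under do(N_2=7), the mechanism N_2 <- -4 if N_1 >= 2 else -2 is discarded; N_2 is fixed at 7.
N_1 is not downstream of the intervention, so its value is determined by the original equations.

4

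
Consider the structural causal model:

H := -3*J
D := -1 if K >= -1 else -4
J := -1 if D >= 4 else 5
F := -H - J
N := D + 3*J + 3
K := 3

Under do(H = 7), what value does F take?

-12

Under do(H=7), the mechanism H := -3*J is discarded; H is fixed at 7.
D = -1 if K >= -1 else -4  [with K=3]  = -1
J = -1 if D >= 4 else 5  [with D=-1]  = 5
F = -H - J  [with H=7, J=5]  = -12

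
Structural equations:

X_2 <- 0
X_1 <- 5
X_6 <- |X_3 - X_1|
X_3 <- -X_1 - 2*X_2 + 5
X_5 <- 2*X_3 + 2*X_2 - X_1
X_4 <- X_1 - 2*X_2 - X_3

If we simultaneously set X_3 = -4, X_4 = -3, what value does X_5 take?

Setting X_3 = -4, X_4 = -3 by intervention discards those variables' equations.
X_5 = 2*X_3 + 2*X_2 - X_1  [with X_3=-4, X_2=0, X_1=5]  = -13

-13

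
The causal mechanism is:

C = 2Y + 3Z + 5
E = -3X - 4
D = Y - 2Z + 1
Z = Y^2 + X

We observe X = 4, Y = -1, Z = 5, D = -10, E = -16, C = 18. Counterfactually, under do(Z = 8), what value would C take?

The intervention breaks the incoming arrows to Z: Z = Y^2 + X no longer applies, and Z = 8.
C = 2Y + 3Z + 5  [with Y=-1, Z=8]  = 27

27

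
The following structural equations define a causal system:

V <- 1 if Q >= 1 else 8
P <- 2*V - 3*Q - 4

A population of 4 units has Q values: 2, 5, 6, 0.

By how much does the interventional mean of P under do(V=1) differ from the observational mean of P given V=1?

3.25

The intervention sets V=1 in all 4 units regardless of Q. Recomputing P per unit gives -8, -17, -20, -2; average -11.75.
Conditioning on V=1 selects the 3 unit(s) with Q ∈ {2, 5, 6}. Their P values: -8, -17, -20. Mean = -15.
Difference = -11.75 − (-15) = 3.25.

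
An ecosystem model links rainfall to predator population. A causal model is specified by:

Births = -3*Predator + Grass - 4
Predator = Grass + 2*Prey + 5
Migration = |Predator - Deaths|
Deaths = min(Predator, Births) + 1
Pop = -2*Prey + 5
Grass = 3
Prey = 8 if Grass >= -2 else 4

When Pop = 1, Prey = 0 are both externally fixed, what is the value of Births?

-25

Under do(Pop = 1, Prey = 0), each intervened variable's structural equation is replaced by its fixed value.
Predator = Grass + 2*Prey + 5  [with Grass=3, Prey=0]  = 8
Births = -3*Predator + Grass - 4  [with Predator=8, Grass=3]  = -25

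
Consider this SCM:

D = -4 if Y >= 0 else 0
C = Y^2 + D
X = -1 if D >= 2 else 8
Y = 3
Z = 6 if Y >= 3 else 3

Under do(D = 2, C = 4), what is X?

Setting D = 2, C = 4 by intervention discards those variables' equations.
X = -1 if D >= 2 else 8  [with D=2]  = -1

-1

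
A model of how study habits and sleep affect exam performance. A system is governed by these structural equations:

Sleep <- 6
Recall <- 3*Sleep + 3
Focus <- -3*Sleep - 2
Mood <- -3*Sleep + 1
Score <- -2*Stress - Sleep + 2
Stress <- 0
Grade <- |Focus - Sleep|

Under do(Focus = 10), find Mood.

-17

do(Focus=10) replaces the equation Focus <- -3*Sleep - 2 with the constant Focus = 10.
Mood is not downstream of the intervention, so its value is determined by the original equations.
Mood = -3*Sleep + 1  [with Sleep=6]  = -17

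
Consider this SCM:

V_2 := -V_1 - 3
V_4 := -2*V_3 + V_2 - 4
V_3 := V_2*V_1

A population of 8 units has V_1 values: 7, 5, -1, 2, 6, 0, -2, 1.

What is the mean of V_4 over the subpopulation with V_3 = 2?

Conditioning on V_3=2 selects the 2 unit(s) with V_1 ∈ {-1, -2}. Their V_4 values: -10, -9. Mean = -9.5.

-9.5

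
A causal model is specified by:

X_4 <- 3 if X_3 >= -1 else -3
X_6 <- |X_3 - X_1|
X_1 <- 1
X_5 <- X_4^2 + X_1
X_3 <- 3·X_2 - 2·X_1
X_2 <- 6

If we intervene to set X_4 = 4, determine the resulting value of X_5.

Intervening sets X_4 = 4 and removes its equation (X_4 <- 3 if X_3 >= -1 else -3).
X_5 = X_4^2 + X_1  [with X_4=4, X_1=1]  = 17

17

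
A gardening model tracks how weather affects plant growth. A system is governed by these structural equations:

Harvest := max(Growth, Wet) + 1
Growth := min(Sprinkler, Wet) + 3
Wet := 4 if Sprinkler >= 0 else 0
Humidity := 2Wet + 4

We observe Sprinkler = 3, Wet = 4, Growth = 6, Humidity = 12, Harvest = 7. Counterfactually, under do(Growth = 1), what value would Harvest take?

5

do(Growth=1) replaces the equation Growth := min(Sprinkler, Wet) + 3 with the constant Growth = 1.
Wet = 4 if Sprinkler >= 0 else 0  [with Sprinkler=3]  = 4
Harvest = max(Growth, Wet) + 1  [with Growth=1, Wet=4]  = 5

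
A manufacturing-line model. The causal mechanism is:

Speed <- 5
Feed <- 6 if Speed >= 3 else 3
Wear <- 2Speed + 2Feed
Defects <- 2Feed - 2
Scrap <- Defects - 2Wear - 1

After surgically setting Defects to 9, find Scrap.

-36

Intervening sets Defects = 9 and removes its equation (Defects <- 2Feed - 2).
Feed = 6 if Speed >= 3 else 3  [with Speed=5]  = 6
Wear = 2Speed + 2Feed  [with Speed=5, Feed=6]  = 22
Scrap = Defects - 2Wear - 1  [with Defects=9, Wear=22]  = -36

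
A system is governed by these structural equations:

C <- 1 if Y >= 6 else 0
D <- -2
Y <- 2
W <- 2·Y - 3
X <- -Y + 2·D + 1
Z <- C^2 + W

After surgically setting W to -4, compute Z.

The intervention breaks the incoming arrows to W: W <- 2·Y - 3 no longer applies, and W = -4.
C = 1 if Y >= 6 else 0  [with Y=2]  = 0
Z = C^2 + W  [with C=0, W=-4]  = -4

-4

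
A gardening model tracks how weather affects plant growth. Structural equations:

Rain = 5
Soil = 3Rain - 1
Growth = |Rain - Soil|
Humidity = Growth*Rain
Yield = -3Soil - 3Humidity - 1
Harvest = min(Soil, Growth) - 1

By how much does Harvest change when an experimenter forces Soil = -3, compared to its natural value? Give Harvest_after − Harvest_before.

Under do(Soil=-3), the mechanism Soil = 3Rain - 1 is discarded; Soil is fixed at -3.
Growth = |Rain - Soil|  [with Rain=5, Soil=-3]  = 8
Harvest = min(Soil, Growth) - 1  [with Soil=-3, Growth=8]  = -4
Without intervention: Soil = 3Rain - 1  [with Rain=5]  = 14; Growth = |Rain - Soil|  [with Rain=5, Soil=14]  = 9; Harvest = min(Soil, Growth) - 1  [with Soil=14, Growth=9]  = 8.
Change = -4 − 8 = -12.

-12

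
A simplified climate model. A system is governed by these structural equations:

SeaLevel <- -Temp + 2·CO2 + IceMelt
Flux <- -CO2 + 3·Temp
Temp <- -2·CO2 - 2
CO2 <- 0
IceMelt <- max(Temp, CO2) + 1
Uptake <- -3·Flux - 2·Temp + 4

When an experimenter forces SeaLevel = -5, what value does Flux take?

-6

Intervening sets SeaLevel = -5 and removes its equation (SeaLevel <- -Temp + 2·CO2 + IceMelt).
No directed path runs from SeaLevel to Flux, so Flux keeps its natural value.
Temp = -2·CO2 - 2  [with CO2=0]  = -2
Flux = -CO2 + 3·Temp  [with CO2=0, Temp=-2]  = -6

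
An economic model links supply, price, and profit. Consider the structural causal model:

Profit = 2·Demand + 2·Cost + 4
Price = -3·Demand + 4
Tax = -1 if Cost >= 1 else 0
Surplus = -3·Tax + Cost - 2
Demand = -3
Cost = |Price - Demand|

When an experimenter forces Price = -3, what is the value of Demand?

-3

Under do(Price=-3), the mechanism Price = -3·Demand + 4 is discarded; Price is fixed at -3.
Demand is not downstream of the intervention, so its value is determined by the original equations.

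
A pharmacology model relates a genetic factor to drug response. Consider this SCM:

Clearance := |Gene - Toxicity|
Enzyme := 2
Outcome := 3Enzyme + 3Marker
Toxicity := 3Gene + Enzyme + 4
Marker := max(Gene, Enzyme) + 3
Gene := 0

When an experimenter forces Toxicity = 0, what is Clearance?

Intervening sets Toxicity = 0 and removes its equation (Toxicity := 3Gene + Enzyme + 4).
Clearance = |Gene - Toxicity|  [with Gene=0, Toxicity=0]  = 0

0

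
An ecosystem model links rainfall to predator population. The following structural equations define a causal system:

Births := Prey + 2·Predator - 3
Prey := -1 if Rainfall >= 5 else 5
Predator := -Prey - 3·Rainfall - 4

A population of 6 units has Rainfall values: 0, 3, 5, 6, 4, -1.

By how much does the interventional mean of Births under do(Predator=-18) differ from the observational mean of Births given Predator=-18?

1

Every unit gets Predator=-18 under the intervention. Births values become -34, -34, -40, -40, -34, -34; E[Births|do(Predator=-18)] = -36.
E[Births|Predator=-18] averages over only the 2 units with Predator=-18 (Rainfall = 3, 5): Births = -34, -40, mean -37.
Difference = -36 − (-37) = 1.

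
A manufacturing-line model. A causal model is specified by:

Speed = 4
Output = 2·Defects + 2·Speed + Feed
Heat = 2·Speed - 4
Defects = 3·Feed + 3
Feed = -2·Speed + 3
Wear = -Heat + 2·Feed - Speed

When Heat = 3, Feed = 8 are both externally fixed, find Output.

Setting Heat = 3, Feed = 8 by intervention discards those variables' equations.
Defects = 3·Feed + 3  [with Feed=8]  = 27
Output = 2·Defects + 2·Speed + Feed  [with Defects=27, Speed=4, Feed=8]  = 70

70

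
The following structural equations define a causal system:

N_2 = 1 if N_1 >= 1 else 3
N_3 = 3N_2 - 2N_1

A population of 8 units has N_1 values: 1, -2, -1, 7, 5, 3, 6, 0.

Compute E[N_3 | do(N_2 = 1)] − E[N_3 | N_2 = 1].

4.05

do(N_2=1) breaks N_2's dependence on N_1. With N_2=1 fixed, N_3 across the units is 1, 7, 5, -11, -7, -3, -9, 3, mean -1.75.
Observing N_2=1 restricts to units where N_2's equation naturally yields 1: N_1 ∈ {1, 7, 5, 3, 6}. In that subpopulation N_3 = 1, -11, -7, -3, -9, mean -5.8.
Difference = -1.75 − (-5.8) = 4.05.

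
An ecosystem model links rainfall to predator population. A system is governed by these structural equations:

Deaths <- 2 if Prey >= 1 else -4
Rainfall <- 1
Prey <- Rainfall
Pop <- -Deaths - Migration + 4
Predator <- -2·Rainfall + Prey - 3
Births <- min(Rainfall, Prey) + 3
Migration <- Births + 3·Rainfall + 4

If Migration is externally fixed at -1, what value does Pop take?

3

Intervening sets Migration = -1 and removes its equation (Migration <- Births + 3·Rainfall + 4).
Prey = Rainfall  [with Rainfall=1]  = 1
Deaths = 2 if Prey >= 1 else -4  [with Prey=1]  = 2
Pop = -Deaths - Migration + 4  [with Deaths=2, Migration=-1]  = 3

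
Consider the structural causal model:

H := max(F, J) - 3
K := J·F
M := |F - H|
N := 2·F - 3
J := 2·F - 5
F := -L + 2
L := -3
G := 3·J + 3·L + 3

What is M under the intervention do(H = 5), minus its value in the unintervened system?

Intervening sets H = 5 and removes its equation (H := max(F, J) - 3).
F = -L + 2  [with L=-3]  = 5
M = |F - H|  [with F=5, H=5]  = 0
Without intervention: F = -L + 2  [with L=-3]  = 5; J = 2·F - 5  [with F=5]  = 5; H = max(F, J) - 3  [with F=5, J=5]  = 2; M = |F - H|  [with F=5, H=2]  = 3.
Change = 0 − 3 = -3.

-3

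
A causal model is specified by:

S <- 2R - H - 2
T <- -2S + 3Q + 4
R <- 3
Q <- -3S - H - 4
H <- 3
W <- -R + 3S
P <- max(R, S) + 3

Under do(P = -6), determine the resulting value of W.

0

Intervening sets P = -6 and removes its equation (P <- max(R, S) + 3).
Since W is not a descendant of the intervened variable, it is unaffected.
S = 2R - H - 2  [with R=3, H=3]  = 1
W = -R + 3S  [with R=3, S=1]  = 0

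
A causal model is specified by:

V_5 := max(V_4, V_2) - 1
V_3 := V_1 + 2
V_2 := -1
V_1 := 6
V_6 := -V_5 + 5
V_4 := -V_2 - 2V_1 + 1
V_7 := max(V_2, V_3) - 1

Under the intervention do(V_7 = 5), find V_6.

7

Intervening sets V_7 = 5 and removes its equation (V_7 := max(V_2, V_3) - 1).
Since V_6 is not a descendant of the intervened variable, it is unaffected.
V_4 = -V_2 - 2V_1 + 1  [with V_2=-1, V_1=6]  = -10
V_5 = max(V_4, V_2) - 1  [with V_4=-10, V_2=-1]  = -2
V_6 = -V_5 + 5  [with V_5=-2]  = 7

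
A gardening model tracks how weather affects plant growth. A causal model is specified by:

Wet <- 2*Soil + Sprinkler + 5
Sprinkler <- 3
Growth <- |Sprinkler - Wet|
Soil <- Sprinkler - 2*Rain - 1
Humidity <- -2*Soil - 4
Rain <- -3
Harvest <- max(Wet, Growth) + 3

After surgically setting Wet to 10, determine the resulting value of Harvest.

The intervention breaks the incoming arrows to Wet: Wet <- 2*Soil + Sprinkler + 5 no longer applies, and Wet = 10.
Growth = |Sprinkler - Wet|  [with Sprinkler=3, Wet=10]  = 7
Harvest = max(Wet, Growth) + 3  [with Wet=10, Growth=7]  = 13

13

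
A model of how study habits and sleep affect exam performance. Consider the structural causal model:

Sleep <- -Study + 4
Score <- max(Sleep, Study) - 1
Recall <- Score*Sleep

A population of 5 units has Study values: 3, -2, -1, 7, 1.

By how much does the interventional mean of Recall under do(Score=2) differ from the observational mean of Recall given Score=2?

Every unit gets Score=2 under the intervention. Recall values become 2, 12, 10, -6, 6; E[Recall|do(Score=2)] = 4.8.
Conditioning on Score=2 selects the 2 unit(s) with Study ∈ {3, 1}. Their Recall values: 2, 6. Mean = 4.
Difference = 4.8 − 4 = 0.8.

0.8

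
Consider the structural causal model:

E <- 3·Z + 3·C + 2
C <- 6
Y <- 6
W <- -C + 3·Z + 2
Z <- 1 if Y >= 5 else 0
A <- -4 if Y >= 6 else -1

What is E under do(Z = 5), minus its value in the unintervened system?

12

The intervention breaks the incoming arrows to Z: Z <- 1 if Y >= 5 else 0 no longer applies, and Z = 5.
E = 3·Z + 3·C + 2  [with Z=5, C=6]  = 35
Without intervention: Z = 1 if Y >= 5 else 0  [with Y=6]  = 1; E = 3·Z + 3·C + 2  [with Z=1, C=6]  = 23.
Change = 35 − 23 = 12.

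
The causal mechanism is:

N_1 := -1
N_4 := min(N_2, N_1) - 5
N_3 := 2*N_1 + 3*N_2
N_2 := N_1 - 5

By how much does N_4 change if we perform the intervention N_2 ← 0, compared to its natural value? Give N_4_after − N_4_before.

Under do(N_2=0), the mechanism N_2 := N_1 - 5 is discarded; N_2 is fixed at 0.
N_4 = min(N_2, N_1) - 5  [with N_2=0, N_1=-1]  = -6
Without intervention: N_2 = N_1 - 5  [with N_1=-1]  = -6; N_4 = min(N_2, N_1) - 5  [with N_2=-6, N_1=-1]  = -11.
Change = -6 − (-11) = 5.

5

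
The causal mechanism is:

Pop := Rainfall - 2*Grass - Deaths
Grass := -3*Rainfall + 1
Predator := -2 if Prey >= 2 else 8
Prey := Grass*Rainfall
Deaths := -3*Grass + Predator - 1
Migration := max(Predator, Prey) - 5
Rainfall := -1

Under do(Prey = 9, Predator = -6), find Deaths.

-19

Setting Prey = 9, Predator = -6 by intervention discards those variables' equations.
Grass = -3*Rainfall + 1  [with Rainfall=-1]  = 4
Deaths = -3*Grass + Predator - 1  [with Grass=4, Predator=-6]  = -19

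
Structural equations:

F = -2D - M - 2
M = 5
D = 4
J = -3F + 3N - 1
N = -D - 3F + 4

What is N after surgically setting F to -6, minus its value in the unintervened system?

The intervention breaks the incoming arrows to F: F = -2D - M - 2 no longer applies, and F = -6.
N = -D - 3F + 4  [with D=4, F=-6]  = 18
Without intervention: F = -2D - M - 2  [with D=4, M=5]  = -15; N = -D - 3F + 4  [with D=4, F=-15]  = 45.
Change = 18 − 45 = -27.

-27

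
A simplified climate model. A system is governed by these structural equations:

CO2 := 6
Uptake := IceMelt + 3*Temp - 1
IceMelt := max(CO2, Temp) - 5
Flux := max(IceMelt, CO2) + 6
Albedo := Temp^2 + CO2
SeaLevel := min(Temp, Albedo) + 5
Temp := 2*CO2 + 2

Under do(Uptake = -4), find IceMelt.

9

Intervening sets Uptake = -4 and removes its equation (Uptake := IceMelt + 3*Temp - 1).
IceMelt is not downstream of the intervention, so its value is determined by the original equations.
Temp = 2*CO2 + 2  [with CO2=6]  = 14
IceMelt = max(CO2, Temp) - 5  [with CO2=6, Temp=14]  = 9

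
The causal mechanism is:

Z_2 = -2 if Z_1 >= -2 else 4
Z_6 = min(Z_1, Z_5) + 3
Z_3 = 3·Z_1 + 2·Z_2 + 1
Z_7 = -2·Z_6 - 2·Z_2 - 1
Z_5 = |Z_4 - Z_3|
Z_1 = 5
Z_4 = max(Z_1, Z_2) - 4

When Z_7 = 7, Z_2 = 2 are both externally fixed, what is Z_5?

19

The joint intervention fixes Z_7 = 7, Z_2 = 2, removing each variable's own equation.
Z_3 = 3·Z_1 + 2·Z_2 + 1  [with Z_1=5, Z_2=2]  = 20
Z_4 = max(Z_1, Z_2) - 4  [with Z_1=5, Z_2=2]  = 1
Z_5 = |Z_4 - Z_3|  [with Z_4=1, Z_3=20]  = 19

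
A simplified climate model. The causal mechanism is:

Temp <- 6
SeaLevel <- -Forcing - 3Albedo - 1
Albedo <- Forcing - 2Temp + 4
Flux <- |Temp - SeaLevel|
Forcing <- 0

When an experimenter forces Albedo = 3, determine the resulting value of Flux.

16

do(Albedo=3) replaces the equation Albedo <- Forcing - 2Temp + 4 with the constant Albedo = 3.
SeaLevel = -Forcing - 3Albedo - 1  [with Forcing=0, Albedo=3]  = -10
Flux = |Temp - SeaLevel|  [with Temp=6, SeaLevel=-10]  = 16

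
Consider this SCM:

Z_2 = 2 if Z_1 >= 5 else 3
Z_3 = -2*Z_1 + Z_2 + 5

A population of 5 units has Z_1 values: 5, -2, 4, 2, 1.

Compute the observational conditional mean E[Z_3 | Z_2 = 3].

Observing Z_2=3 restricts to units where Z_2's equation naturally yields 3: Z_1 ∈ {-2, 4, 2, 1}. In that subpopulation Z_3 = 12, 0, 4, 6, mean 5.5.

5.5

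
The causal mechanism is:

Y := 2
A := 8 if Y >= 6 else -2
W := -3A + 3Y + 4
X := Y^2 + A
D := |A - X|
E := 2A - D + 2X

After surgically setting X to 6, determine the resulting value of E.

0

Under do(X=6), the mechanism X := Y^2 + A is discarded; X is fixed at 6.
A = 8 if Y >= 6 else -2  [with Y=2]  = -2
D = |A - X|  [with A=-2, X=6]  = 8
E = 2A - D + 2X  [with A=-2, D=8, X=6]  = 0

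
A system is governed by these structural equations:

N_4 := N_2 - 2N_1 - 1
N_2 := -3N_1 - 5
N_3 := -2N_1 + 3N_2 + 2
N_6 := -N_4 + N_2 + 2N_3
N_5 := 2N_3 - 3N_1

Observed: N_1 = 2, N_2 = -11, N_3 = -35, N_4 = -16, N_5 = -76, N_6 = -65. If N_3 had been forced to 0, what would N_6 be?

The intervention breaks the incoming arrows to N_3: N_3 := -2N_1 + 3N_2 + 2 no longer applies, and N_3 = 0.
N_2 = -3N_1 - 5  [with N_1=2]  = -11
N_4 = N_2 - 2N_1 - 1  [with N_2=-11, N_1=2]  = -16
N_6 = -N_4 + N_2 + 2N_3  [with N_4=-16, N_2=-11, N_3=0]  = 5

5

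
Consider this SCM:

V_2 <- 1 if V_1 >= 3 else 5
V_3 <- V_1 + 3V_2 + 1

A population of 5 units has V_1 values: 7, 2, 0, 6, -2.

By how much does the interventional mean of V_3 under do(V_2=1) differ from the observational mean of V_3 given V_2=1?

-3.9

Under do(V_2=1), V_2's equation is replaced by V_2=1 for every unit. Per-unit V_3: 11, 6, 4, 10, 2. Mean = 6.6.
Conditioning on V_2=1 selects the 2 unit(s) with V_1 ∈ {7, 6}. Their V_3 values: 11, 10. Mean = 10.5.
Difference = 6.6 − 10.5 = -3.9.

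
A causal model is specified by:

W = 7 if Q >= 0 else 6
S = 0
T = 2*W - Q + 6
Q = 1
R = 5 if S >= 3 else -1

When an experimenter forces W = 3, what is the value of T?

11

The intervention breaks the incoming arrows to W: W = 7 if Q >= 0 else 6 no longer applies, and W = 3.
T = 2*W - Q + 6  [with W=3, Q=1]  = 11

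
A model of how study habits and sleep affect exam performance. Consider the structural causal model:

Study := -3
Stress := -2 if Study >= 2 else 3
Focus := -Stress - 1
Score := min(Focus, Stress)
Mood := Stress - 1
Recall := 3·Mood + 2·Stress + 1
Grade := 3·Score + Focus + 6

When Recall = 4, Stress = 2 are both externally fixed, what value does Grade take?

Setting Recall = 4, Stress = 2 by intervention discards those variables' equations.
Focus = -Stress - 1  [with Stress=2]  = -3
Score = min(Focus, Stress)  [with Focus=-3, Stress=2]  = -3
Grade = 3·Score + Focus + 6  [with Score=-3, Focus=-3]  = -6

-6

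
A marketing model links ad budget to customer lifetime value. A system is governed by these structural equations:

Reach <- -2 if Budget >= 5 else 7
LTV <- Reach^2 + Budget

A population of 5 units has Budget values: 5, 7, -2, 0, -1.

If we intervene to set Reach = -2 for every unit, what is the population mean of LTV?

do(Reach=-2) breaks Reach's dependence on Budget. With Reach=-2 fixed, LTV across the units is 9, 11, 2, 4, 3, mean 5.8.

5.8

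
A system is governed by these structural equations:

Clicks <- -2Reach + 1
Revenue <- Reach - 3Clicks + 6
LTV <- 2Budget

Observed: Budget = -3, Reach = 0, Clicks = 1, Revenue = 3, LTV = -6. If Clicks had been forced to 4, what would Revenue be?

-6

The intervention breaks the incoming arrows to Clicks: Clicks <- -2Reach + 1 no longer applies, and Clicks = 4.
Revenue = Reach - 3Clicks + 6  [with Reach=0, Clicks=4]  = -6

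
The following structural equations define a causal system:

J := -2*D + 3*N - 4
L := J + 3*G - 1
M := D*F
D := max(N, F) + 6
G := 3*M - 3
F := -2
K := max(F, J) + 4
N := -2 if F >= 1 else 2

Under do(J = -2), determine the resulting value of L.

-156

Intervening sets J = -2 and removes its equation (J := -2*D + 3*N - 4).
N = -2 if F >= 1 else 2  [with F=-2]  = 2
D = max(N, F) + 6  [with N=2, F=-2]  = 8
M = D*F  [with D=8, F=-2]  = -16
G = 3*M - 3  [with M=-16]  = -51
L = J + 3*G - 1  [with J=-2, G=-51]  = -156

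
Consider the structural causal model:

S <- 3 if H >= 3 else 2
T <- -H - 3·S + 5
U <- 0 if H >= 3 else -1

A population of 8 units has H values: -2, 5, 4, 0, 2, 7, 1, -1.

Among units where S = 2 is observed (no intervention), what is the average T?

-1

Conditioning on S=2 selects the 5 unit(s) with H ∈ {-2, 0, 2, 1, -1}. Their T values: 1, -1, -3, -2, 0. Mean = -1.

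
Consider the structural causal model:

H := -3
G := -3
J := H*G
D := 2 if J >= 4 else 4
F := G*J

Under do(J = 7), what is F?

-21

The intervention breaks the incoming arrows to J: J := H*G no longer applies, and J = 7.
F = G*J  [with G=-3, J=7]  = -21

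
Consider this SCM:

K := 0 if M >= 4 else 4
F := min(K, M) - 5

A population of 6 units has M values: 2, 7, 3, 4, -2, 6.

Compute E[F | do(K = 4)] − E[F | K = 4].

1.5

do(K=4) breaks K's dependence on M. With K=4 fixed, F across the units is -3, -1, -2, -1, -7, -1, mean -2.5.
Conditioning on K=4 selects the 3 unit(s) with M ∈ {2, 3, -2}. Their F values: -3, -2, -7. Mean = -4.
Difference = -2.5 − (-4) = 1.5.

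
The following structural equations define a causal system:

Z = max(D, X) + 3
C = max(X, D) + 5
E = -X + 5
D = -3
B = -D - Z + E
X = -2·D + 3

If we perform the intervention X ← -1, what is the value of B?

7

Under do(X=-1), the mechanism X = -2·D + 3 is discarded; X is fixed at -1.
Z = max(D, X) + 3  [with D=-3, X=-1]  = 2
E = -X + 5  [with X=-1]  = 6
B = -D - Z + E  [with D=-3, Z=2, E=6]  = 7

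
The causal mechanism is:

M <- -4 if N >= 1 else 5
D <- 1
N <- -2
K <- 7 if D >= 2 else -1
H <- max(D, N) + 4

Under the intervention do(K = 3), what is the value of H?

Under do(K=3), the mechanism K <- 7 if D >= 2 else -1 is discarded; K is fixed at 3.
Since H is not a descendant of the intervened variable, it is unaffected.
H = max(D, N) + 4  [with D=1, N=-2]  = 5

5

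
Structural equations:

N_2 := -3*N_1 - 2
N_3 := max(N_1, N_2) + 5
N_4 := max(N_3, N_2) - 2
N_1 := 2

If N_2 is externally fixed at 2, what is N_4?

Under do(N_2=2), the mechanism N_2 := -3*N_1 - 2 is discarded; N_2 is fixed at 2.
N_3 = max(N_1, N_2) + 5  [with N_1=2, N_2=2]  = 7
N_4 = max(N_3, N_2) - 2  [with N_3=7, N_2=2]  = 5

5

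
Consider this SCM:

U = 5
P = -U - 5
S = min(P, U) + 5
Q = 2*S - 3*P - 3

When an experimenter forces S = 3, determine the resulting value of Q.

33

The intervention breaks the incoming arrows to S: S = min(P, U) + 5 no longer applies, and S = 3.
P = -U - 5  [with U=5]  = -10
Q = 2*S - 3*P - 3  [with S=3, P=-10]  = 33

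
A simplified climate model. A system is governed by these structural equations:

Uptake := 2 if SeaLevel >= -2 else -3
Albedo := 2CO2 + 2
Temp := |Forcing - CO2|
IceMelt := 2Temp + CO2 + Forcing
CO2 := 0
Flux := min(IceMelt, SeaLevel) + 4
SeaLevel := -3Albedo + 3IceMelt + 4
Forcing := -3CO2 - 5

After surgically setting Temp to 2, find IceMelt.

The intervention breaks the incoming arrows to Temp: Temp := |Forcing - CO2| no longer applies, and Temp = 2.
Forcing = -3CO2 - 5  [with CO2=0]  = -5
IceMelt = 2Temp + CO2 + Forcing  [with Temp=2, CO2=0, Forcing=-5]  = -1

-1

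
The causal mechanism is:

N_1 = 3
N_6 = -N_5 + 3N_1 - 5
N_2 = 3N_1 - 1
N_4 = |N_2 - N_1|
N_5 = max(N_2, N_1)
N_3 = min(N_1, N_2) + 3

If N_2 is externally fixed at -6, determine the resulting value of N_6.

Under do(N_2=-6), the mechanism N_2 = 3N_1 - 1 is discarded; N_2 is fixed at -6.
N_5 = max(N_2, N_1)  [with N_2=-6, N_1=3]  = 3
N_6 = -N_5 + 3N_1 - 5  [with N_5=3, N_1=3]  = 1

1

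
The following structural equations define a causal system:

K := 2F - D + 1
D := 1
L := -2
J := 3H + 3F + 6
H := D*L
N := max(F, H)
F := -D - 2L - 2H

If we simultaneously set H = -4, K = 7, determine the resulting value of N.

11

Setting H = -4, K = 7 by intervention discards those variables' equations.
F = -D - 2L - 2H  [with D=1, L=-2, H=-4]  = 11
N = max(F, H)  [with F=11, H=-4]  = 11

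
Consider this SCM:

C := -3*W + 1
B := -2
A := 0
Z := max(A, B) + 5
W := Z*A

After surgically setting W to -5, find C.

16

Intervening sets W = -5 and removes its equation (W := Z*A).
C = -3*W + 1  [with W=-5]  = 16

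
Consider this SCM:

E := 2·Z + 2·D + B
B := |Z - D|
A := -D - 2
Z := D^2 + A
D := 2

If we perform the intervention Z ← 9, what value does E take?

do(Z=9) replaces the equation Z := D^2 + A with the constant Z = 9.
B = |Z - D|  [with Z=9, D=2]  = 7
E = 2·Z + 2·D + B  [with Z=9, D=2, B=7]  = 29

29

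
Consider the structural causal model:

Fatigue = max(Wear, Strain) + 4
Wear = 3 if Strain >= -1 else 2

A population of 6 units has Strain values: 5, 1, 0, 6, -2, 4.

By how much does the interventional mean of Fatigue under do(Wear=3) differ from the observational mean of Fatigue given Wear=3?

do(Wear=3) breaks Wear's dependence on Strain. With Wear=3 fixed, Fatigue across the units is 9, 7, 7, 10, 7, 8, mean 8.
E[Fatigue|Wear=3] averages over only the 5 units with Wear=3 (Strain = 5, 1, 0, 6, 4): Fatigue = 9, 7, 7, 10, 8, mean 8.2.
Difference = 8 − 8.2 = -0.2.

-0.2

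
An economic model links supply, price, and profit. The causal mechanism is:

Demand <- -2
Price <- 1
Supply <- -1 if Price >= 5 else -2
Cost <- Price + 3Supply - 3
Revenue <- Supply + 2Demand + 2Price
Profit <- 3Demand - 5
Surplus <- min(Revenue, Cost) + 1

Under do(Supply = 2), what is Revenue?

0

do(Supply=2) replaces the equation Supply <- -1 if Price >= 5 else -2 with the constant Supply = 2.
Revenue = Supply + 2Demand + 2Price  [with Supply=2, Demand=-2, Price=1]  = 0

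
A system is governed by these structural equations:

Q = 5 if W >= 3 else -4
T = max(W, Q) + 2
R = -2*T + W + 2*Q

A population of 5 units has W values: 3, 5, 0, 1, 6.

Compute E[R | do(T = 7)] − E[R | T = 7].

-8.2

Every unit gets T=7 under the intervention. R values become -1, 1, -22, -21, 2; E[R|do(T=7)] = -8.2.
E[R|T=7] averages over only the 2 units with T=7 (W = 3, 5): R = -1, 1, mean 0.
Difference = -8.2 − 0 = -8.2.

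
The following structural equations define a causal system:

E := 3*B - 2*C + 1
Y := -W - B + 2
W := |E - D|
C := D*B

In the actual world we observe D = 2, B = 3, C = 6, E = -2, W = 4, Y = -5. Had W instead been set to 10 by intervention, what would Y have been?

-11

The intervention breaks the incoming arrows to W: W := |E - D| no longer applies, and W = 10.
Y = -W - B + 2  [with W=10, B=3]  = -11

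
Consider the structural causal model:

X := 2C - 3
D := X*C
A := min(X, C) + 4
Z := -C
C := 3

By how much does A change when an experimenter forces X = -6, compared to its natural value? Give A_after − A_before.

The intervention breaks the incoming arrows to X: X := 2C - 3 no longer applies, and X = -6.
A = min(X, C) + 4  [with X=-6, C=3]  = -2
Without intervention: X = 2C - 3  [with C=3]  = 3; A = min(X, C) + 4  [with X=3, C=3]  = 7.
Change = -2 − 7 = -9.

-9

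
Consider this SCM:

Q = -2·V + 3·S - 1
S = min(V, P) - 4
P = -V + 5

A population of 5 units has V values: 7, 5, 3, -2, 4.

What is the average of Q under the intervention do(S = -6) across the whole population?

-25.8

Every unit gets S=-6 under the intervention. Q values become -33, -29, -25, -15, -27; E[Q|do(S=-6)] = -25.8.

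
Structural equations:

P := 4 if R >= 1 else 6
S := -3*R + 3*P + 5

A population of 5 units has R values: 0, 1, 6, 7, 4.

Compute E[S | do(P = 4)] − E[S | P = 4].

Every unit gets P=4 under the intervention. S values become 17, 14, -1, -4, 5; E[S|do(P=4)] = 6.2.
Observing P=4 restricts to units where P's equation naturally yields 4: R ∈ {1, 6, 7, 4}. In that subpopulation S = 14, -1, -4, 5, mean 3.5.
Difference = 6.2 − 3.5 = 2.7.

2.7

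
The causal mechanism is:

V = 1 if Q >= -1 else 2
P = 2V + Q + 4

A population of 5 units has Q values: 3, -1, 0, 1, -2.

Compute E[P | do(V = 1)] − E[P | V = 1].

Under do(V=1), V's equation is replaced by V=1 for every unit. Per-unit P: 9, 5, 6, 7, 4. Mean = 6.2.
E[P|V=1] averages over only the 4 units with V=1 (Q = 3, -1, 0, 1): P = 9, 5, 6, 7, mean 6.75.
Difference = 6.2 − 6.75 = -0.55.

-0.55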